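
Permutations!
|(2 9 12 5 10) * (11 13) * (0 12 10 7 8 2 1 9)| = 6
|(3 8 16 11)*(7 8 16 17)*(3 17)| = 6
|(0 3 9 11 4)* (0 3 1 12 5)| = 4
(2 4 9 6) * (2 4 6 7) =(2 6 4 9 7) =[0, 1, 6, 3, 9, 5, 4, 2, 8, 7]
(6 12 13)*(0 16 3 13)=[16, 1, 2, 13, 4, 5, 12, 7, 8, 9, 10, 11, 0, 6, 14, 15, 3]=(0 16 3 13 6 12)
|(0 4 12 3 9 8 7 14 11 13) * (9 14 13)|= |(0 4 12 3 14 11 9 8 7 13)|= 10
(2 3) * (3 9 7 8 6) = (2 9 7 8 6 3) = [0, 1, 9, 2, 4, 5, 3, 8, 6, 7]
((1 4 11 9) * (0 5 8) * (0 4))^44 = ((0 5 8 4 11 9 1))^44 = (0 8 11 1 5 4 9)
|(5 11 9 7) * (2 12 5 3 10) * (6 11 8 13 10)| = |(2 12 5 8 13 10)(3 6 11 9 7)| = 30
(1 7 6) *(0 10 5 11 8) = [10, 7, 2, 3, 4, 11, 1, 6, 0, 9, 5, 8] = (0 10 5 11 8)(1 7 6)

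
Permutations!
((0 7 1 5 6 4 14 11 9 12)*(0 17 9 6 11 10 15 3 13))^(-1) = (0 13 3 15 10 14 4 6 11 5 1 7)(9 17 12)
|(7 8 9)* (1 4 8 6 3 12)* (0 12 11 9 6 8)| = 12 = |(0 12 1 4)(3 11 9 7 8 6)|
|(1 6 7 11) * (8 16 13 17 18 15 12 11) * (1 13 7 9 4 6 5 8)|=|(1 5 8 16 7)(4 6 9)(11 13 17 18 15 12)|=30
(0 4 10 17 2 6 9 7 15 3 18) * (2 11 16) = [4, 1, 6, 18, 10, 5, 9, 15, 8, 7, 17, 16, 12, 13, 14, 3, 2, 11, 0] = (0 4 10 17 11 16 2 6 9 7 15 3 18)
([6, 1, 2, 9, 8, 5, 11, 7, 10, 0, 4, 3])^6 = (0 6 11 3 9)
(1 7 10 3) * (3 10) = [0, 7, 2, 1, 4, 5, 6, 3, 8, 9, 10] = (10)(1 7 3)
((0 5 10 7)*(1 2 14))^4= (1 2 14)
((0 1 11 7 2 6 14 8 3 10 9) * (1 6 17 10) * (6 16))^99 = ((0 16 6 14 8 3 1 11 7 2 17 10 9))^99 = (0 7 14 10 1 16 2 8 9 11 6 17 3)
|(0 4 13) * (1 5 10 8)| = |(0 4 13)(1 5 10 8)| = 12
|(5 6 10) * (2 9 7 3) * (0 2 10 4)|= 9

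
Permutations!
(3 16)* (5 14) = (3 16)(5 14) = [0, 1, 2, 16, 4, 14, 6, 7, 8, 9, 10, 11, 12, 13, 5, 15, 3]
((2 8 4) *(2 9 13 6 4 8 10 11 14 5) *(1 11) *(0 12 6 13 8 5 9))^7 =(0 4 6 12)(1 10 2 5 8 9 14 11)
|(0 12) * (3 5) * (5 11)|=|(0 12)(3 11 5)|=6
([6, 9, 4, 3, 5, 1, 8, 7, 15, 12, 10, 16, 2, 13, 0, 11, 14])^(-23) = [16, 9, 4, 3, 5, 1, 14, 7, 0, 12, 10, 8, 2, 13, 11, 6, 15]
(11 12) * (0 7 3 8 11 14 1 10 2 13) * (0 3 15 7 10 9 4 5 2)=[10, 9, 13, 8, 5, 2, 6, 15, 11, 4, 0, 12, 14, 3, 1, 7]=(0 10)(1 9 4 5 2 13 3 8 11 12 14)(7 15)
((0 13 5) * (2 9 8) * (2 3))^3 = (13)(2 3 8 9)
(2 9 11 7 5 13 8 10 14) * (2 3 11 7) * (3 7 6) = (2 9 6 3 11)(5 13 8 10 14 7) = [0, 1, 9, 11, 4, 13, 3, 5, 10, 6, 14, 2, 12, 8, 7]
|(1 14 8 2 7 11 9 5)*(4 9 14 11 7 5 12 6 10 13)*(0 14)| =|(0 14 8 2 5 1 11)(4 9 12 6 10 13)| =42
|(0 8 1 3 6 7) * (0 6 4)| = 10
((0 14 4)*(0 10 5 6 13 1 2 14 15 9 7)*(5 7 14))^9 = ((0 15 9 14 4 10 7)(1 2 5 6 13))^9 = (0 9 4 7 15 14 10)(1 13 6 5 2)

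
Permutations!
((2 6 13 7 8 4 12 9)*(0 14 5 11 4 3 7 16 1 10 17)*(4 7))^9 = ((0 14 5 11 7 8 3 4 12 9 2 6 13 16 1 10 17))^9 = (0 9 14 2 5 6 11 13 7 16 8 1 3 10 4 17 12)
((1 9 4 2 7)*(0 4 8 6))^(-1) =(0 6 8 9 1 7 2 4)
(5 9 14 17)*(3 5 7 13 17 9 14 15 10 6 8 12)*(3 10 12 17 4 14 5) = (4 14 9 15 12 10 6 8 17 7 13) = [0, 1, 2, 3, 14, 5, 8, 13, 17, 15, 6, 11, 10, 4, 9, 12, 16, 7]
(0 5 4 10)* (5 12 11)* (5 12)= (0 5 4 10)(11 12)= [5, 1, 2, 3, 10, 4, 6, 7, 8, 9, 0, 12, 11]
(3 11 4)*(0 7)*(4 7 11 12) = (0 11 7)(3 12 4) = [11, 1, 2, 12, 3, 5, 6, 0, 8, 9, 10, 7, 4]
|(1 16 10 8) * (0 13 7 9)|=4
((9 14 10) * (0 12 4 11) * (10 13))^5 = (0 12 4 11)(9 14 13 10)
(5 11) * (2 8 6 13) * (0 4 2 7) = (0 4 2 8 6 13 7)(5 11) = [4, 1, 8, 3, 2, 11, 13, 0, 6, 9, 10, 5, 12, 7]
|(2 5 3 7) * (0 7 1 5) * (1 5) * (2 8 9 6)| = |(0 7 8 9 6 2)(3 5)| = 6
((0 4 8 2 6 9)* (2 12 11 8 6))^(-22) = (0 6)(4 9)(8 11 12)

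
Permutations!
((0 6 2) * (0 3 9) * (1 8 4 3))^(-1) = ((0 6 2 1 8 4 3 9))^(-1) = (0 9 3 4 8 1 2 6)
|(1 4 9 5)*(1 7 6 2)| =|(1 4 9 5 7 6 2)| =7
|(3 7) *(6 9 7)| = |(3 6 9 7)| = 4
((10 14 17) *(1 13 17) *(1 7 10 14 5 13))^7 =(5 13 17 14 7 10)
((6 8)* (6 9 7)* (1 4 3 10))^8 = (10)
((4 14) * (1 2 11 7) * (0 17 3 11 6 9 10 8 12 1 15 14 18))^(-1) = (0 18 4 14 15 7 11 3 17)(1 12 8 10 9 6 2)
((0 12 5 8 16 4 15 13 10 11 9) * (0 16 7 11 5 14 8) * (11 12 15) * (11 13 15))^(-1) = ((0 11 9 16 4 13 10 5)(7 12 14 8))^(-1) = (0 5 10 13 4 16 9 11)(7 8 14 12)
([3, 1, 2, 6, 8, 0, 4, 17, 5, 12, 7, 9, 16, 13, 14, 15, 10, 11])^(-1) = (0 5 8 4 6 3)(7 10 16 12 9 11 17)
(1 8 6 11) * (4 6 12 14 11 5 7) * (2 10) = [0, 8, 10, 3, 6, 7, 5, 4, 12, 9, 2, 1, 14, 13, 11] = (1 8 12 14 11)(2 10)(4 6 5 7)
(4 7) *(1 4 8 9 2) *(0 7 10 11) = (0 7 8 9 2 1 4 10 11) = [7, 4, 1, 3, 10, 5, 6, 8, 9, 2, 11, 0]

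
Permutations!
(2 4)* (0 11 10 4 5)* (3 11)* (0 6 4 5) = (0 3 11 10 5 6 4 2) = [3, 1, 0, 11, 2, 6, 4, 7, 8, 9, 5, 10]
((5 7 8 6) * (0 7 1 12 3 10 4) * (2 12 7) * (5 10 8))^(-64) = ((0 2 12 3 8 6 10 4)(1 7 5))^(-64) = (12)(1 5 7)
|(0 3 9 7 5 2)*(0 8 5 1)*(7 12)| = |(0 3 9 12 7 1)(2 8 5)| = 6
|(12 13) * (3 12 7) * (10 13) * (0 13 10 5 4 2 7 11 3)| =|(0 13 11 3 12 5 4 2 7)| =9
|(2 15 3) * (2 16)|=4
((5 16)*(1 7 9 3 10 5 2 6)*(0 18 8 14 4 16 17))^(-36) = (0 7 14 10 2)(1 8 3 16 17)(4 5 6 18 9)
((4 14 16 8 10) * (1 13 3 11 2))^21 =(1 13 3 11 2)(4 14 16 8 10)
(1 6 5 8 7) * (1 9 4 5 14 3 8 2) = [0, 6, 1, 8, 5, 2, 14, 9, 7, 4, 10, 11, 12, 13, 3] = (1 6 14 3 8 7 9 4 5 2)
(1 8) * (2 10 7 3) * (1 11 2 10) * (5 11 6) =(1 8 6 5 11 2)(3 10 7) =[0, 8, 1, 10, 4, 11, 5, 3, 6, 9, 7, 2]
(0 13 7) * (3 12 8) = [13, 1, 2, 12, 4, 5, 6, 0, 3, 9, 10, 11, 8, 7] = (0 13 7)(3 12 8)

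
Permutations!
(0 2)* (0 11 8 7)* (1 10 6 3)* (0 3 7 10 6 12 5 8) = [2, 6, 11, 1, 4, 8, 7, 3, 10, 9, 12, 0, 5] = (0 2 11)(1 6 7 3)(5 8 10 12)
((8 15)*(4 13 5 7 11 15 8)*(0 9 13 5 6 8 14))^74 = ((0 9 13 6 8 14)(4 5 7 11 15))^74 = (0 13 8)(4 15 11 7 5)(6 14 9)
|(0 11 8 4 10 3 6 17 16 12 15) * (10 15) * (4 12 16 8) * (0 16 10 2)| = |(0 11 4 15 16 10 3 6 17 8 12 2)| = 12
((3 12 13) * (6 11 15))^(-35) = (3 12 13)(6 11 15)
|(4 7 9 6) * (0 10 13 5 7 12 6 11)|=|(0 10 13 5 7 9 11)(4 12 6)|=21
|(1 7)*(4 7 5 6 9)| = 6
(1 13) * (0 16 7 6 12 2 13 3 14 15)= [16, 3, 13, 14, 4, 5, 12, 6, 8, 9, 10, 11, 2, 1, 15, 0, 7]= (0 16 7 6 12 2 13 1 3 14 15)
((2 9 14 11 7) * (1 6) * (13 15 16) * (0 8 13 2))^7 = (0 14 16 8 11 2 13 7 9 15)(1 6)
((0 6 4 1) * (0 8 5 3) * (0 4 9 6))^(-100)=(9)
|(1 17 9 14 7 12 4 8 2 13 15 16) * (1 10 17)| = 12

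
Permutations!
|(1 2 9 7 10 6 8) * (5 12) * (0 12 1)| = 10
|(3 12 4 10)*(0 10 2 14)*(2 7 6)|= |(0 10 3 12 4 7 6 2 14)|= 9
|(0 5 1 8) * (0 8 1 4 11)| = |(0 5 4 11)| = 4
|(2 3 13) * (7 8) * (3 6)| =4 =|(2 6 3 13)(7 8)|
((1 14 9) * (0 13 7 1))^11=(0 9 14 1 7 13)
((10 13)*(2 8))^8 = (13)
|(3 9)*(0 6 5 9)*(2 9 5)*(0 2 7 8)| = |(0 6 7 8)(2 9 3)| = 12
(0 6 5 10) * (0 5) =(0 6)(5 10) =[6, 1, 2, 3, 4, 10, 0, 7, 8, 9, 5]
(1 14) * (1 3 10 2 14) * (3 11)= (2 14 11 3 10)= [0, 1, 14, 10, 4, 5, 6, 7, 8, 9, 2, 3, 12, 13, 11]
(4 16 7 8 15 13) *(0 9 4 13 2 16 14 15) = (0 9 4 14 15 2 16 7 8) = [9, 1, 16, 3, 14, 5, 6, 8, 0, 4, 10, 11, 12, 13, 15, 2, 7]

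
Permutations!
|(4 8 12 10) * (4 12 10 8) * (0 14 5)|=3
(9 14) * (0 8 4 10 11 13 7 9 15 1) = (0 8 4 10 11 13 7 9 14 15 1) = [8, 0, 2, 3, 10, 5, 6, 9, 4, 14, 11, 13, 12, 7, 15, 1]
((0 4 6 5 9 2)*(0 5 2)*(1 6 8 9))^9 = ((0 4 8 9)(1 6 2 5))^9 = (0 4 8 9)(1 6 2 5)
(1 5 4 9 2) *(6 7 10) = (1 5 4 9 2)(6 7 10) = [0, 5, 1, 3, 9, 4, 7, 10, 8, 2, 6]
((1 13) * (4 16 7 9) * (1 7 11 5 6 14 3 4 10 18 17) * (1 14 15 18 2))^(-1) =(1 2 10 9 7 13)(3 14 17 18 15 6 5 11 16 4)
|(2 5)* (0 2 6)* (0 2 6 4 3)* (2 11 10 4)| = 6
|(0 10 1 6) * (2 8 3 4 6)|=8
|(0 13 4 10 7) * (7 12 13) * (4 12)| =2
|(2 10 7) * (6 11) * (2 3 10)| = |(3 10 7)(6 11)| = 6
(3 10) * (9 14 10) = (3 9 14 10) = [0, 1, 2, 9, 4, 5, 6, 7, 8, 14, 3, 11, 12, 13, 10]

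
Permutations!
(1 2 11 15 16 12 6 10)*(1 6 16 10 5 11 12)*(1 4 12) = (1 2)(4 12 16)(5 11 15 10 6) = [0, 2, 1, 3, 12, 11, 5, 7, 8, 9, 6, 15, 16, 13, 14, 10, 4]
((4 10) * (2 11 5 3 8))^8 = (2 3 11 8 5)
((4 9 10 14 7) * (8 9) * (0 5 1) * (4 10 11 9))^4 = ((0 5 1)(4 8)(7 10 14)(9 11))^4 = (0 5 1)(7 10 14)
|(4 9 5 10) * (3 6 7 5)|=|(3 6 7 5 10 4 9)|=7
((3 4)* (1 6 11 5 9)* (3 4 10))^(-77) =(1 5 6 9 11)(3 10)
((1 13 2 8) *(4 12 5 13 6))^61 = (1 13 4 8 5 6 2 12)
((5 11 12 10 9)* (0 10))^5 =(0 12 11 5 9 10)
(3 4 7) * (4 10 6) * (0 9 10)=(0 9 10 6 4 7 3)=[9, 1, 2, 0, 7, 5, 4, 3, 8, 10, 6]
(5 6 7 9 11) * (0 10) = (0 10)(5 6 7 9 11) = [10, 1, 2, 3, 4, 6, 7, 9, 8, 11, 0, 5]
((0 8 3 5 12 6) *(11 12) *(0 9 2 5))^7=((0 8 3)(2 5 11 12 6 9))^7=(0 8 3)(2 5 11 12 6 9)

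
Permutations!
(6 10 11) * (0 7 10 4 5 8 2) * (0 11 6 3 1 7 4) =[4, 7, 11, 1, 5, 8, 0, 10, 2, 9, 6, 3] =(0 4 5 8 2 11 3 1 7 10 6)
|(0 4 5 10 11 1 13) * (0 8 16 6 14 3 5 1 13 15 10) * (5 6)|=|(0 4 1 15 10 11 13 8 16 5)(3 6 14)|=30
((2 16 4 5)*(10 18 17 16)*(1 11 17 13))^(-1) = (1 13 18 10 2 5 4 16 17 11)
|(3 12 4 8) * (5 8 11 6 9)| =|(3 12 4 11 6 9 5 8)| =8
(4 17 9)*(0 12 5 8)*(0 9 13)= (0 12 5 8 9 4 17 13)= [12, 1, 2, 3, 17, 8, 6, 7, 9, 4, 10, 11, 5, 0, 14, 15, 16, 13]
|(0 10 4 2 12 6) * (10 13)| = 7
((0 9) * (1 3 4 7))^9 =(0 9)(1 3 4 7)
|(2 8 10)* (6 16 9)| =|(2 8 10)(6 16 9)| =3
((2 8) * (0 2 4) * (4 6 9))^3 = ((0 2 8 6 9 4))^3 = (0 6)(2 9)(4 8)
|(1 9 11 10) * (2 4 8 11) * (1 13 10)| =6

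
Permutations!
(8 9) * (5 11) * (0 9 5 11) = (11)(0 9 8 5) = [9, 1, 2, 3, 4, 0, 6, 7, 5, 8, 10, 11]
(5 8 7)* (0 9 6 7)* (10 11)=(0 9 6 7 5 8)(10 11)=[9, 1, 2, 3, 4, 8, 7, 5, 0, 6, 11, 10]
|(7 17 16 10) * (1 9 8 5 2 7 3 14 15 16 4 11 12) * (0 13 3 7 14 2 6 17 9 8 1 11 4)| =30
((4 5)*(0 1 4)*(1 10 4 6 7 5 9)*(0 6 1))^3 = ((0 10 4 9)(5 6 7))^3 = (0 9 4 10)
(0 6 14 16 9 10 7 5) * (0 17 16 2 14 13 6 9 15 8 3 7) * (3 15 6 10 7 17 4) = [9, 1, 14, 17, 3, 4, 13, 5, 15, 7, 0, 11, 12, 10, 2, 8, 6, 16] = (0 9 7 5 4 3 17 16 6 13 10)(2 14)(8 15)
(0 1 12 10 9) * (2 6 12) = [1, 2, 6, 3, 4, 5, 12, 7, 8, 0, 9, 11, 10] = (0 1 2 6 12 10 9)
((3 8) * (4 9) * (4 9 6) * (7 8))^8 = ((9)(3 7 8)(4 6))^8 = (9)(3 8 7)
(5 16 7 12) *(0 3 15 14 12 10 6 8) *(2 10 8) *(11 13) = (0 3 15 14 12 5 16 7 8)(2 10 6)(11 13) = [3, 1, 10, 15, 4, 16, 2, 8, 0, 9, 6, 13, 5, 11, 12, 14, 7]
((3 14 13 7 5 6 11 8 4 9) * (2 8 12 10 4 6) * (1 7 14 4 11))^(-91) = (1 6 8 2 5 7)(3 9 4)(10 12 11)(13 14)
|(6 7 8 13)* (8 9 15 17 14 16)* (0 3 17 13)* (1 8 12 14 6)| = 30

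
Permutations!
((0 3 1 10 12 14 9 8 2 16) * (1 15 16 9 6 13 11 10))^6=(0 15)(3 16)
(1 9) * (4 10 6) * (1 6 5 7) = [0, 9, 2, 3, 10, 7, 4, 1, 8, 6, 5] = (1 9 6 4 10 5 7)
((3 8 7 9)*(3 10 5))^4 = ((3 8 7 9 10 5))^4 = (3 10 7)(5 9 8)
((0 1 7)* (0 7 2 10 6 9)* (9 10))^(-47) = (0 1 2 9)(6 10)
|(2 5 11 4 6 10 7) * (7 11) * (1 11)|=15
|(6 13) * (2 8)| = 2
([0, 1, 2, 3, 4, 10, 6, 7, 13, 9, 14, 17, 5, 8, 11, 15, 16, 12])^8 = (5 14 17)(10 11 12)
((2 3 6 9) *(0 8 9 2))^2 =((0 8 9)(2 3 6))^2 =(0 9 8)(2 6 3)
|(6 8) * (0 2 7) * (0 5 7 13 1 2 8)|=6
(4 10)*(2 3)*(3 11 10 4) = [0, 1, 11, 2, 4, 5, 6, 7, 8, 9, 3, 10] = (2 11 10 3)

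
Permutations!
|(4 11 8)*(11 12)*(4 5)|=5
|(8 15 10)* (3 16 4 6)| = |(3 16 4 6)(8 15 10)| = 12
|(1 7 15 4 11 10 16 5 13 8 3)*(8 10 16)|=11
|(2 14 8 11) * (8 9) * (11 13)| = 6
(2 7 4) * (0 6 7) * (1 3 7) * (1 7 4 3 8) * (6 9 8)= (0 9 8 1 6 7 3 4 2)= [9, 6, 0, 4, 2, 5, 7, 3, 1, 8]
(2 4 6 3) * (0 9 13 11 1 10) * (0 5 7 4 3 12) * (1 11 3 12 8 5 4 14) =(0 9 13 3 2 12)(1 10 4 6 8 5 7 14) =[9, 10, 12, 2, 6, 7, 8, 14, 5, 13, 4, 11, 0, 3, 1]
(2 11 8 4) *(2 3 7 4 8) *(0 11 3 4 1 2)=(0 11)(1 2 3 7)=[11, 2, 3, 7, 4, 5, 6, 1, 8, 9, 10, 0]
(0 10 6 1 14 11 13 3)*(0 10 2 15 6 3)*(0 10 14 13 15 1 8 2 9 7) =[9, 13, 1, 14, 4, 5, 8, 0, 2, 7, 3, 15, 12, 10, 11, 6] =(0 9 7)(1 13 10 3 14 11 15 6 8 2)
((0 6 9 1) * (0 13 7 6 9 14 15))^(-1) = ((0 9 1 13 7 6 14 15))^(-1) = (0 15 14 6 7 13 1 9)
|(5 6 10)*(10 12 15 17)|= 6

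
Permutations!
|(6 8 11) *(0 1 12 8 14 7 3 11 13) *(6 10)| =30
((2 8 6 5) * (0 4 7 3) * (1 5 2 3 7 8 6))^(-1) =(0 3 5 1 8 4)(2 6)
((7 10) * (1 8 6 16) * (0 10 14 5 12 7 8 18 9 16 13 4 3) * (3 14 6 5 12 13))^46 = ((0 10 8 5 13 4 14 12 7 6 3)(1 18 9 16))^46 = (0 8 13 14 7 3 10 5 4 12 6)(1 9)(16 18)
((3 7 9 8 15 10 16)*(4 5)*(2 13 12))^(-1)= (2 12 13)(3 16 10 15 8 9 7)(4 5)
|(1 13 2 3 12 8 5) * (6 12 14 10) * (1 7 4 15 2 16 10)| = 14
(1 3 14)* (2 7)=(1 3 14)(2 7)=[0, 3, 7, 14, 4, 5, 6, 2, 8, 9, 10, 11, 12, 13, 1]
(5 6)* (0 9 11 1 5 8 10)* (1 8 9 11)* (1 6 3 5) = (0 11 8 10)(3 5)(6 9) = [11, 1, 2, 5, 4, 3, 9, 7, 10, 6, 0, 8]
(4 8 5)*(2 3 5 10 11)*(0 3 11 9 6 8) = (0 3 5 4)(2 11)(6 8 10 9) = [3, 1, 11, 5, 0, 4, 8, 7, 10, 6, 9, 2]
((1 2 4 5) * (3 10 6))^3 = ((1 2 4 5)(3 10 6))^3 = (10)(1 5 4 2)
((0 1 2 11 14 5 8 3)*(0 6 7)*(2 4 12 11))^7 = (0 8 12 7 5 4 6 14 1 3 11)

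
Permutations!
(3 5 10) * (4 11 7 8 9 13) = (3 5 10)(4 11 7 8 9 13) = [0, 1, 2, 5, 11, 10, 6, 8, 9, 13, 3, 7, 12, 4]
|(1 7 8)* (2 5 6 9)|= |(1 7 8)(2 5 6 9)|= 12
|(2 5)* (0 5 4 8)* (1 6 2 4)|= 12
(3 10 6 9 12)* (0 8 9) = (0 8 9 12 3 10 6) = [8, 1, 2, 10, 4, 5, 0, 7, 9, 12, 6, 11, 3]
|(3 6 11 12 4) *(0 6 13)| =7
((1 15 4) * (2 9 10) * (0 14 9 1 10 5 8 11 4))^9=(0 1 10 11 5 14 15 2 4 8 9)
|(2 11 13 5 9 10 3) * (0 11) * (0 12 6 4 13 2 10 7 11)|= 18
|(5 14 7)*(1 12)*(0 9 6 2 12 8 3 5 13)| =12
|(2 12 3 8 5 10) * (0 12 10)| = 10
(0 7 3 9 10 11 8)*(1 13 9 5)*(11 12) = [7, 13, 2, 5, 4, 1, 6, 3, 0, 10, 12, 8, 11, 9] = (0 7 3 5 1 13 9 10 12 11 8)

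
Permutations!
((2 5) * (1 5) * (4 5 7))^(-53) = ((1 7 4 5 2))^(-53) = (1 4 2 7 5)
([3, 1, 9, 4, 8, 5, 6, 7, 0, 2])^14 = (9)(0 4)(3 8)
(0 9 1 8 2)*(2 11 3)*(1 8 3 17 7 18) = [9, 3, 0, 2, 4, 5, 6, 18, 11, 8, 10, 17, 12, 13, 14, 15, 16, 7, 1] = (0 9 8 11 17 7 18 1 3 2)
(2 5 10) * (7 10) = (2 5 7 10) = [0, 1, 5, 3, 4, 7, 6, 10, 8, 9, 2]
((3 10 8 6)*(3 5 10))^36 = (10)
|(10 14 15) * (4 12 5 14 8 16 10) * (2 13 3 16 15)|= 11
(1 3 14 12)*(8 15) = (1 3 14 12)(8 15) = [0, 3, 2, 14, 4, 5, 6, 7, 15, 9, 10, 11, 1, 13, 12, 8]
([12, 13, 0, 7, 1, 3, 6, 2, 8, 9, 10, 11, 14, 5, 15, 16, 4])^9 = [3, 15, 5, 1, 14, 4, 6, 13, 8, 9, 10, 11, 7, 16, 2, 0, 12]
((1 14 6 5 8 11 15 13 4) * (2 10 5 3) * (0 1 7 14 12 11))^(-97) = (0 14 1 6 12 3 11 2 15 10 13 5 4 8 7)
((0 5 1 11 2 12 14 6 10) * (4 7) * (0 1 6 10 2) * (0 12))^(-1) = (0 2 6 5)(1 10 14 12 11)(4 7) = ((0 5 6 2)(1 11 12 14 10)(4 7))^(-1)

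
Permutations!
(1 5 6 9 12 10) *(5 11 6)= (1 11 6 9 12 10)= [0, 11, 2, 3, 4, 5, 9, 7, 8, 12, 1, 6, 10]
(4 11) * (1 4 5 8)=(1 4 11 5 8)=[0, 4, 2, 3, 11, 8, 6, 7, 1, 9, 10, 5]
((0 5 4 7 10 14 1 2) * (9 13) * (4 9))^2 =(0 9 4 10 1)(2 5 13 7 14)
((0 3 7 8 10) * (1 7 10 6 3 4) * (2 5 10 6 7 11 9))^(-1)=(0 10 5 2 9 11 1 4)(3 6)(7 8)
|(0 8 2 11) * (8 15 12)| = 6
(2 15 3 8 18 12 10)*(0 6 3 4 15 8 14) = [6, 1, 8, 14, 15, 5, 3, 7, 18, 9, 2, 11, 10, 13, 0, 4, 16, 17, 12] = (0 6 3 14)(2 8 18 12 10)(4 15)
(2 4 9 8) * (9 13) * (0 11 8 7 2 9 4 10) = (0 11 8 9 7 2 10)(4 13) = [11, 1, 10, 3, 13, 5, 6, 2, 9, 7, 0, 8, 12, 4]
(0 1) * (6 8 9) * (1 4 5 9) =[4, 0, 2, 3, 5, 9, 8, 7, 1, 6] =(0 4 5 9 6 8 1)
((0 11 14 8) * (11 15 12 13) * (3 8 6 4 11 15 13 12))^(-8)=(0 15 8 13 3)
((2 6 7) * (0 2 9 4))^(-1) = (0 4 9 7 6 2)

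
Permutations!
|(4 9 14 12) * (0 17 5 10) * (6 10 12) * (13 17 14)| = |(0 14 6 10)(4 9 13 17 5 12)| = 12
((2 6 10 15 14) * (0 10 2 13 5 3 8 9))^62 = ((0 10 15 14 13 5 3 8 9)(2 6))^62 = (0 9 8 3 5 13 14 15 10)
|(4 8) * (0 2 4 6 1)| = 6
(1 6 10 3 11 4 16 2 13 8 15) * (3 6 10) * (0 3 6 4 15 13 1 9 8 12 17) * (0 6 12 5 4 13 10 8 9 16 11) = [3, 8, 1, 0, 11, 4, 12, 7, 10, 9, 13, 15, 17, 5, 14, 16, 2, 6] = (0 3)(1 8 10 13 5 4 11 15 16 2)(6 12 17)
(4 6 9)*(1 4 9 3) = [0, 4, 2, 1, 6, 5, 3, 7, 8, 9] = (9)(1 4 6 3)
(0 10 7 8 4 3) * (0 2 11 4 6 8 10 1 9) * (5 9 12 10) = (0 1 12 10 7 5 9)(2 11 4 3)(6 8) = [1, 12, 11, 2, 3, 9, 8, 5, 6, 0, 7, 4, 10]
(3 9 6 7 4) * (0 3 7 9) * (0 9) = (0 3 9 6)(4 7) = [3, 1, 2, 9, 7, 5, 0, 4, 8, 6]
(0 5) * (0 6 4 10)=(0 5 6 4 10)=[5, 1, 2, 3, 10, 6, 4, 7, 8, 9, 0]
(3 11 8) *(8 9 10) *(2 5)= [0, 1, 5, 11, 4, 2, 6, 7, 3, 10, 8, 9]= (2 5)(3 11 9 10 8)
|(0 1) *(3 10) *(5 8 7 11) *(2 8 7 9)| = |(0 1)(2 8 9)(3 10)(5 7 11)| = 6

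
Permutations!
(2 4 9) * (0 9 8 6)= [9, 1, 4, 3, 8, 5, 0, 7, 6, 2]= (0 9 2 4 8 6)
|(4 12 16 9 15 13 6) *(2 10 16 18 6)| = |(2 10 16 9 15 13)(4 12 18 6)| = 12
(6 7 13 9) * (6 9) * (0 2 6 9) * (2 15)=(0 15 2 6 7 13 9)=[15, 1, 6, 3, 4, 5, 7, 13, 8, 0, 10, 11, 12, 9, 14, 2]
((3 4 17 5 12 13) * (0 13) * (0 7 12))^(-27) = ((0 13 3 4 17 5)(7 12))^(-27) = (0 4)(3 5)(7 12)(13 17)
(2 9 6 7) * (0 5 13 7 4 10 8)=(0 5 13 7 2 9 6 4 10 8)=[5, 1, 9, 3, 10, 13, 4, 2, 0, 6, 8, 11, 12, 7]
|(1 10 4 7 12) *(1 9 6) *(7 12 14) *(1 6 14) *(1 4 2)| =|(1 10 2)(4 12 9 14 7)| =15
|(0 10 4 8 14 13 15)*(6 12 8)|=|(0 10 4 6 12 8 14 13 15)|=9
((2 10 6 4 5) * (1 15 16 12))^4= ((1 15 16 12)(2 10 6 4 5))^4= (16)(2 5 4 6 10)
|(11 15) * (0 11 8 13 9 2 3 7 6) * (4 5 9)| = |(0 11 15 8 13 4 5 9 2 3 7 6)| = 12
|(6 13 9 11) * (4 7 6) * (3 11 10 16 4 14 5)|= |(3 11 14 5)(4 7 6 13 9 10 16)|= 28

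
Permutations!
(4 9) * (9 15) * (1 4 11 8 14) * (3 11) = (1 4 15 9 3 11 8 14) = [0, 4, 2, 11, 15, 5, 6, 7, 14, 3, 10, 8, 12, 13, 1, 9]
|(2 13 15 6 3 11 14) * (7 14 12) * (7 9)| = 10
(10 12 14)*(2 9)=[0, 1, 9, 3, 4, 5, 6, 7, 8, 2, 12, 11, 14, 13, 10]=(2 9)(10 12 14)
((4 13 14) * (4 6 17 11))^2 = ((4 13 14 6 17 11))^2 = (4 14 17)(6 11 13)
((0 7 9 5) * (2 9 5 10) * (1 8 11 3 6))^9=(1 6 3 11 8)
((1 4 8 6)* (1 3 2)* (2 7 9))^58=(1 8 3 9)(2 4 6 7)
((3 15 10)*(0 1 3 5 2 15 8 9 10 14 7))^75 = (0 14 2 10 8 1 7 15 5 9 3)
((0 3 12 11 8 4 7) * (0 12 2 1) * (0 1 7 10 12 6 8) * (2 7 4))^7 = (0 10 8 3 12 2 7 11 4 6)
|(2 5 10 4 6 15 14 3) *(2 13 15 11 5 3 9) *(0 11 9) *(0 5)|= |(0 11)(2 3 13 15 14 5 10 4 6 9)|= 10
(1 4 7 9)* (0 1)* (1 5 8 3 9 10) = (0 5 8 3 9)(1 4 7 10) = [5, 4, 2, 9, 7, 8, 6, 10, 3, 0, 1]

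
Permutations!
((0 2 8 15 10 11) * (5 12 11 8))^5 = ((0 2 5 12 11)(8 15 10))^5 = (8 10 15)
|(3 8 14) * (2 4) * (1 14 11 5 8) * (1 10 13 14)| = |(2 4)(3 10 13 14)(5 8 11)| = 12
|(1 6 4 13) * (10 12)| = |(1 6 4 13)(10 12)| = 4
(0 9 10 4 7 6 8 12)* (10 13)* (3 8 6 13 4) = (0 9 4 7 13 10 3 8 12) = [9, 1, 2, 8, 7, 5, 6, 13, 12, 4, 3, 11, 0, 10]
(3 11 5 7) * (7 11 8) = (3 8 7)(5 11) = [0, 1, 2, 8, 4, 11, 6, 3, 7, 9, 10, 5]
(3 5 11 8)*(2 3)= [0, 1, 3, 5, 4, 11, 6, 7, 2, 9, 10, 8]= (2 3 5 11 8)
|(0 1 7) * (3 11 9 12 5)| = |(0 1 7)(3 11 9 12 5)| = 15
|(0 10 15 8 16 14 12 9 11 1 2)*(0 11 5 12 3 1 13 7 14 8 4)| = |(0 10 15 4)(1 2 11 13 7 14 3)(5 12 9)(8 16)| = 84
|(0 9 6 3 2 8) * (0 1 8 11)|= |(0 9 6 3 2 11)(1 8)|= 6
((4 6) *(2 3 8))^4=((2 3 8)(4 6))^4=(2 3 8)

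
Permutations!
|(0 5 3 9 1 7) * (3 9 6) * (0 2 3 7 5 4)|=12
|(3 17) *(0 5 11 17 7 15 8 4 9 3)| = 12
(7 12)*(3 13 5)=(3 13 5)(7 12)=[0, 1, 2, 13, 4, 3, 6, 12, 8, 9, 10, 11, 7, 5]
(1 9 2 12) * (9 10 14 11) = (1 10 14 11 9 2 12) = [0, 10, 12, 3, 4, 5, 6, 7, 8, 2, 14, 9, 1, 13, 11]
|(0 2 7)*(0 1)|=|(0 2 7 1)|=4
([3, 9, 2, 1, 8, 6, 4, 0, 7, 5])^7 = (0 8 6 9 3 7 4 5 1)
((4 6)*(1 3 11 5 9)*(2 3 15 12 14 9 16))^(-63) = ((1 15 12 14 9)(2 3 11 5 16)(4 6))^(-63) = (1 12 9 15 14)(2 11 16 3 5)(4 6)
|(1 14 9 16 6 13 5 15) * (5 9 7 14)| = 12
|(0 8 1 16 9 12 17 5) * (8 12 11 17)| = |(0 12 8 1 16 9 11 17 5)| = 9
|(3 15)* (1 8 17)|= |(1 8 17)(3 15)|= 6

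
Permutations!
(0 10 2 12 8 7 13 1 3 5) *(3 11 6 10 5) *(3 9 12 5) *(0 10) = [3, 11, 5, 9, 4, 10, 0, 13, 7, 12, 2, 6, 8, 1] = (0 3 9 12 8 7 13 1 11 6)(2 5 10)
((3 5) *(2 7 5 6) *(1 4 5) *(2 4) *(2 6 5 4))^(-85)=(1 7 2 6)(3 5)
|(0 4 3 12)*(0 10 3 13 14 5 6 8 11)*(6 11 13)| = 24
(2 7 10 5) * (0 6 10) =(0 6 10 5 2 7) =[6, 1, 7, 3, 4, 2, 10, 0, 8, 9, 5]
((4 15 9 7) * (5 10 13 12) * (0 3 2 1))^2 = (0 2)(1 3)(4 9)(5 13)(7 15)(10 12)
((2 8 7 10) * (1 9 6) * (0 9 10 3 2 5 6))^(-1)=(0 9)(1 6 5 10)(2 3 7 8)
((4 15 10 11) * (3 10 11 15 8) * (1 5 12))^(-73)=((1 5 12)(3 10 15 11 4 8))^(-73)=(1 12 5)(3 8 4 11 15 10)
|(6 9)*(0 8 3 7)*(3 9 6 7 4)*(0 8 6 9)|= 10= |(0 6 9 7 8)(3 4)|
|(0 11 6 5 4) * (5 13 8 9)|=8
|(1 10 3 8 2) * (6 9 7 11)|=20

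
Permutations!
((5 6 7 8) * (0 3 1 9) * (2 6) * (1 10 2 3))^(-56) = ((0 1 9)(2 6 7 8 5 3 10))^(-56) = (10)(0 1 9)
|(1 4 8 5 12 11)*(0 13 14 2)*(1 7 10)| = 8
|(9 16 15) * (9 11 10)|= 5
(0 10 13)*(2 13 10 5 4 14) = (0 5 4 14 2 13) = [5, 1, 13, 3, 14, 4, 6, 7, 8, 9, 10, 11, 12, 0, 2]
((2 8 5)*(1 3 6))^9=(8)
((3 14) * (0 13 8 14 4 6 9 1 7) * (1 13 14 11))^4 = (0 6 11 14 9 1 3 13 7 4 8)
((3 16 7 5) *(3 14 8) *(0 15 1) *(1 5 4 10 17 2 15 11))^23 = ((0 11 1)(2 15 5 14 8 3 16 7 4 10 17))^23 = (0 1 11)(2 15 5 14 8 3 16 7 4 10 17)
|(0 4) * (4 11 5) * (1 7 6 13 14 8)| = 12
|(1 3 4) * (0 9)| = 6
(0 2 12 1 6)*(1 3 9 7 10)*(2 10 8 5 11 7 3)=(0 10 1 6)(2 12)(3 9)(5 11 7 8)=[10, 6, 12, 9, 4, 11, 0, 8, 5, 3, 1, 7, 2]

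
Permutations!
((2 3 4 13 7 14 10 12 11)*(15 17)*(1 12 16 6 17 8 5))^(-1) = (1 5 8 15 17 6 16 10 14 7 13 4 3 2 11 12)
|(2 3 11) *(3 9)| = 4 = |(2 9 3 11)|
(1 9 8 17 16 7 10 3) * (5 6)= (1 9 8 17 16 7 10 3)(5 6)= [0, 9, 2, 1, 4, 6, 5, 10, 17, 8, 3, 11, 12, 13, 14, 15, 7, 16]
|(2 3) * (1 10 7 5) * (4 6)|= |(1 10 7 5)(2 3)(4 6)|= 4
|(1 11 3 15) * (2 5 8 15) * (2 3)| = 6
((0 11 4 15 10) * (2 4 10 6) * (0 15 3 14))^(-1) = ((0 11 10 15 6 2 4 3 14))^(-1) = (0 14 3 4 2 6 15 10 11)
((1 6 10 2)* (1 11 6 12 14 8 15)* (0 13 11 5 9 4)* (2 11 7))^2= ((0 13 7 2 5 9 4)(1 12 14 8 15)(6 10 11))^2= (0 7 5 4 13 2 9)(1 14 15 12 8)(6 11 10)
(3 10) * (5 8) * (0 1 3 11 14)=[1, 3, 2, 10, 4, 8, 6, 7, 5, 9, 11, 14, 12, 13, 0]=(0 1 3 10 11 14)(5 8)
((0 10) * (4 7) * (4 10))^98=((0 4 7 10))^98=(0 7)(4 10)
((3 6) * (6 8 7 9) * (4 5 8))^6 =(3 6 9 7 8 5 4)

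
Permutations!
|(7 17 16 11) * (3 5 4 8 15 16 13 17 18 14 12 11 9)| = |(3 5 4 8 15 16 9)(7 18 14 12 11)(13 17)| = 70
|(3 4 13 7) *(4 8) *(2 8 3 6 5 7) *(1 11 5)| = 20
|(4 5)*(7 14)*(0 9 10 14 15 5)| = 8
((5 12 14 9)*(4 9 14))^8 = ((14)(4 9 5 12))^8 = (14)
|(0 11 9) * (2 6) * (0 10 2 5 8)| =8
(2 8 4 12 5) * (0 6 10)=[6, 1, 8, 3, 12, 2, 10, 7, 4, 9, 0, 11, 5]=(0 6 10)(2 8 4 12 5)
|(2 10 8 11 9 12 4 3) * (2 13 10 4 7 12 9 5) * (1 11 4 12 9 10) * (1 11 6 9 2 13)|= |(1 6 9 10 8 4 3)(2 12 7)(5 13 11)|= 21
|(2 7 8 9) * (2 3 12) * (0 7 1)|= 8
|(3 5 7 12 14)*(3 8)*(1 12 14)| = 10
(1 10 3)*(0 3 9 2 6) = (0 3 1 10 9 2 6) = [3, 10, 6, 1, 4, 5, 0, 7, 8, 2, 9]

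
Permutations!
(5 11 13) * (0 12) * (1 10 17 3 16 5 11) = [12, 10, 2, 16, 4, 1, 6, 7, 8, 9, 17, 13, 0, 11, 14, 15, 5, 3] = (0 12)(1 10 17 3 16 5)(11 13)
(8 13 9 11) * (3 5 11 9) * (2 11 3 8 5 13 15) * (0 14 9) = (0 14 9)(2 11 5 3 13 8 15) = [14, 1, 11, 13, 4, 3, 6, 7, 15, 0, 10, 5, 12, 8, 9, 2]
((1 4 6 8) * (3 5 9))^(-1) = (1 8 6 4)(3 9 5)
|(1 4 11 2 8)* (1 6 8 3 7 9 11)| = 10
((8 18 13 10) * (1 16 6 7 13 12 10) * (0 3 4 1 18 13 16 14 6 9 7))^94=((0 3 4 1 14 6)(7 16 9)(8 13 18 12 10))^94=(0 14 4)(1 3 6)(7 16 9)(8 10 12 18 13)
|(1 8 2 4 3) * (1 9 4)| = |(1 8 2)(3 9 4)| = 3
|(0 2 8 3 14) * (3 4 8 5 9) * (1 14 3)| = 6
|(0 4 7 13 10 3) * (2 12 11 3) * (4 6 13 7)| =8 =|(0 6 13 10 2 12 11 3)|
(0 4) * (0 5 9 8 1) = (0 4 5 9 8 1) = [4, 0, 2, 3, 5, 9, 6, 7, 1, 8]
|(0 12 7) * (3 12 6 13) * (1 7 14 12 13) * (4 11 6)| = 6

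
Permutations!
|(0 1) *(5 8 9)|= |(0 1)(5 8 9)|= 6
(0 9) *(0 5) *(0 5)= [9, 1, 2, 3, 4, 5, 6, 7, 8, 0]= (0 9)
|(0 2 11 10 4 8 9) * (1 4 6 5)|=|(0 2 11 10 6 5 1 4 8 9)|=10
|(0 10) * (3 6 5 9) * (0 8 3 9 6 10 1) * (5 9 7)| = |(0 1)(3 10 8)(5 6 9 7)| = 12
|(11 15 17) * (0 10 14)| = |(0 10 14)(11 15 17)| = 3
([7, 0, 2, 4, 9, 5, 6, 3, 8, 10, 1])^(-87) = (0 9 7 10 3 1 4)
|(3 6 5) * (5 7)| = |(3 6 7 5)| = 4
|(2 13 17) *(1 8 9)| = 3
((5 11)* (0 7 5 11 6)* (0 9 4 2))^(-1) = (11)(0 2 4 9 6 5 7)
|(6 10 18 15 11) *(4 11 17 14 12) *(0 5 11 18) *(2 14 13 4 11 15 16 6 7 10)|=15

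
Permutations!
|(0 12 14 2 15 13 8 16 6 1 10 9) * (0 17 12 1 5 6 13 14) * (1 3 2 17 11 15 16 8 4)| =14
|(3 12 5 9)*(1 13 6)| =|(1 13 6)(3 12 5 9)| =12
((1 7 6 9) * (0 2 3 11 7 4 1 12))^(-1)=(0 12 9 6 7 11 3 2)(1 4)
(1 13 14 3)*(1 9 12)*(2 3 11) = [0, 13, 3, 9, 4, 5, 6, 7, 8, 12, 10, 2, 1, 14, 11] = (1 13 14 11 2 3 9 12)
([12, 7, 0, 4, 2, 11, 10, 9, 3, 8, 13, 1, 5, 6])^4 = (0 1 3 12 7 4 5 9 2 11 8)(6 10 13)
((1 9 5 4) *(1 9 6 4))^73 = (1 9 6 5 4)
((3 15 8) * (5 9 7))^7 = ((3 15 8)(5 9 7))^7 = (3 15 8)(5 9 7)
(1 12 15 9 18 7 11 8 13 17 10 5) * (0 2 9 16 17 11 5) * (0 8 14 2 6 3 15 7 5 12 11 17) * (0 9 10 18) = (0 6 3 15 16 9)(1 11 14 2 10 8 13 17 18 5)(7 12) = [6, 11, 10, 15, 4, 1, 3, 12, 13, 0, 8, 14, 7, 17, 2, 16, 9, 18, 5]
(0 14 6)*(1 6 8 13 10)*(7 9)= (0 14 8 13 10 1 6)(7 9)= [14, 6, 2, 3, 4, 5, 0, 9, 13, 7, 1, 11, 12, 10, 8]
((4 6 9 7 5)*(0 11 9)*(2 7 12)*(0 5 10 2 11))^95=(2 10 7)(4 5 6)(9 11 12)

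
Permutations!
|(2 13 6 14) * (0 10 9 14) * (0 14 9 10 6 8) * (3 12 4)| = 6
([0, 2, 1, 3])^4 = [0, 1, 2, 3]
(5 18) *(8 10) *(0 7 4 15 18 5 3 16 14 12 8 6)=(0 7 4 15 18 3 16 14 12 8 10 6)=[7, 1, 2, 16, 15, 5, 0, 4, 10, 9, 6, 11, 8, 13, 12, 18, 14, 17, 3]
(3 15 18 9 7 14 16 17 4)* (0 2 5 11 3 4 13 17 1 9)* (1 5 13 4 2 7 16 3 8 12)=(0 7 14 3 15 18)(1 9 16 5 11 8 12)(2 13 17 4)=[7, 9, 13, 15, 2, 11, 6, 14, 12, 16, 10, 8, 1, 17, 3, 18, 5, 4, 0]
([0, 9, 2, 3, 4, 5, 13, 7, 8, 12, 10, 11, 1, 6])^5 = (1 12 9)(6 13)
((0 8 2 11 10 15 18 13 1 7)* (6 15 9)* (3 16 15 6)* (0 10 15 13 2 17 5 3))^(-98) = ((0 8 17 5 3 16 13 1 7 10 9)(2 11 15 18))^(-98) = (0 8 17 5 3 16 13 1 7 10 9)(2 15)(11 18)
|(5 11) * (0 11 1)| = |(0 11 5 1)| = 4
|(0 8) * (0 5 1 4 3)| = 6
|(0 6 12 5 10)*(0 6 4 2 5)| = |(0 4 2 5 10 6 12)| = 7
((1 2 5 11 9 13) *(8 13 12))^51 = (1 11 8 2 9 13 5 12)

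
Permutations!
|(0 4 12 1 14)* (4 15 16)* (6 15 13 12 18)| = 5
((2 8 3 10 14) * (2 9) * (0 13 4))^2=((0 13 4)(2 8 3 10 14 9))^2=(0 4 13)(2 3 14)(8 10 9)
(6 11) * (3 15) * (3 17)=(3 15 17)(6 11)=[0, 1, 2, 15, 4, 5, 11, 7, 8, 9, 10, 6, 12, 13, 14, 17, 16, 3]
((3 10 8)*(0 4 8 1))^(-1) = ((0 4 8 3 10 1))^(-1) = (0 1 10 3 8 4)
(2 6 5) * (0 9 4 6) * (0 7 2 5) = [9, 1, 7, 3, 6, 5, 0, 2, 8, 4] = (0 9 4 6)(2 7)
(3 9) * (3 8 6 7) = (3 9 8 6 7) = [0, 1, 2, 9, 4, 5, 7, 3, 6, 8]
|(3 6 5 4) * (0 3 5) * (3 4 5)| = 4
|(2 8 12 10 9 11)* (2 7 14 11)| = |(2 8 12 10 9)(7 14 11)| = 15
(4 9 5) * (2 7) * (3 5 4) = (2 7)(3 5)(4 9) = [0, 1, 7, 5, 9, 3, 6, 2, 8, 4]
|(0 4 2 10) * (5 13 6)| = |(0 4 2 10)(5 13 6)| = 12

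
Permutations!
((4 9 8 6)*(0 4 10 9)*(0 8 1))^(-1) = ((0 4 8 6 10 9 1))^(-1) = (0 1 9 10 6 8 4)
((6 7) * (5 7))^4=((5 7 6))^4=(5 7 6)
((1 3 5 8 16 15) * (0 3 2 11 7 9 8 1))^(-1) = (0 15 16 8 9 7 11 2 1 5 3)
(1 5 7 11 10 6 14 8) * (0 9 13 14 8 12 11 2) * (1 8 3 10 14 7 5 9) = (0 1 9 13 7 2)(3 10 6)(11 14 12) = [1, 9, 0, 10, 4, 5, 3, 2, 8, 13, 6, 14, 11, 7, 12]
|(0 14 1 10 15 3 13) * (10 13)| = 12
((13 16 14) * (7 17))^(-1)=(7 17)(13 14 16)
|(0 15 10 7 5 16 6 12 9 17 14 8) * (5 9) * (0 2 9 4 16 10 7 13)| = |(0 15 7 4 16 6 12 5 10 13)(2 9 17 14 8)| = 10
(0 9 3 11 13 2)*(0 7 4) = (0 9 3 11 13 2 7 4) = [9, 1, 7, 11, 0, 5, 6, 4, 8, 3, 10, 13, 12, 2]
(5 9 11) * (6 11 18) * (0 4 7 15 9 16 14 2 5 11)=[4, 1, 5, 3, 7, 16, 0, 15, 8, 18, 10, 11, 12, 13, 2, 9, 14, 17, 6]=(0 4 7 15 9 18 6)(2 5 16 14)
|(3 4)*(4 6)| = 3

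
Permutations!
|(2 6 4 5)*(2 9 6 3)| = |(2 3)(4 5 9 6)| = 4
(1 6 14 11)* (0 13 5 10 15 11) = (0 13 5 10 15 11 1 6 14) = [13, 6, 2, 3, 4, 10, 14, 7, 8, 9, 15, 1, 12, 5, 0, 11]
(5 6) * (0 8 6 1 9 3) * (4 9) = (0 8 6 5 1 4 9 3) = [8, 4, 2, 0, 9, 1, 5, 7, 6, 3]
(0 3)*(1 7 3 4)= (0 4 1 7 3)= [4, 7, 2, 0, 1, 5, 6, 3]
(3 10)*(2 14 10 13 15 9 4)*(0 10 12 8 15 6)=(0 10 3 13 6)(2 14 12 8 15 9 4)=[10, 1, 14, 13, 2, 5, 0, 7, 15, 4, 3, 11, 8, 6, 12, 9]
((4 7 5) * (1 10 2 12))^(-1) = (1 12 2 10)(4 5 7)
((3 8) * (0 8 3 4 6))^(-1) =((0 8 4 6))^(-1) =(0 6 4 8)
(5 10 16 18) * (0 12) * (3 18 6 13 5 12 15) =(0 15 3 18 12)(5 10 16 6 13) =[15, 1, 2, 18, 4, 10, 13, 7, 8, 9, 16, 11, 0, 5, 14, 3, 6, 17, 12]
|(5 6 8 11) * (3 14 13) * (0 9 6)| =6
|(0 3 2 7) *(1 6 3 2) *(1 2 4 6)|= |(0 4 6 3 2 7)|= 6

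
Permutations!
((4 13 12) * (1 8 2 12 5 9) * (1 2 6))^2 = ((1 8 6)(2 12 4 13 5 9))^2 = (1 6 8)(2 4 5)(9 12 13)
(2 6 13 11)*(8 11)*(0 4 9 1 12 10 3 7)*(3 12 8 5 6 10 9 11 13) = (0 4 11 2 10 12 9 1 8 13 5 6 3 7) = [4, 8, 10, 7, 11, 6, 3, 0, 13, 1, 12, 2, 9, 5]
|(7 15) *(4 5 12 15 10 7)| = 4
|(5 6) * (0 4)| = 2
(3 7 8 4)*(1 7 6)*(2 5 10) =(1 7 8 4 3 6)(2 5 10) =[0, 7, 5, 6, 3, 10, 1, 8, 4, 9, 2]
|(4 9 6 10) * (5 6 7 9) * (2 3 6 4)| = |(2 3 6 10)(4 5)(7 9)| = 4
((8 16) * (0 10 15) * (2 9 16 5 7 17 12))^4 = (0 10 15)(2 5)(7 9)(8 12)(16 17)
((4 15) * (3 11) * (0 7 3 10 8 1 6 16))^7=((0 7 3 11 10 8 1 6 16)(4 15))^7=(0 6 8 11 7 16 1 10 3)(4 15)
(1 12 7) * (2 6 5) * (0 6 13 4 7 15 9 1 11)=(0 6 5 2 13 4 7 11)(1 12 15 9)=[6, 12, 13, 3, 7, 2, 5, 11, 8, 1, 10, 0, 15, 4, 14, 9]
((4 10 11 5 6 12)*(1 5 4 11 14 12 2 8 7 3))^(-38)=((1 5 6 2 8 7 3)(4 10 14 12 11))^(-38)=(1 8 5 7 6 3 2)(4 14 11 10 12)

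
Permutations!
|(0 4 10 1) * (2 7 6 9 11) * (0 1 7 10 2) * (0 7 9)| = |(0 4 2 10 9 11 7 6)| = 8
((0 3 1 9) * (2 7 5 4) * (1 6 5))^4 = ((0 3 6 5 4 2 7 1 9))^4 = (0 4 9 5 1 6 7 3 2)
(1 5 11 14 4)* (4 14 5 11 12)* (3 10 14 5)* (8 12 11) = (1 8 12 4)(3 10 14 5 11) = [0, 8, 2, 10, 1, 11, 6, 7, 12, 9, 14, 3, 4, 13, 5]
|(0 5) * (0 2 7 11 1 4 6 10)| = 9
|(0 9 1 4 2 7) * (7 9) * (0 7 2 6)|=6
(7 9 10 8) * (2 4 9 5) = [0, 1, 4, 3, 9, 2, 6, 5, 7, 10, 8] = (2 4 9 10 8 7 5)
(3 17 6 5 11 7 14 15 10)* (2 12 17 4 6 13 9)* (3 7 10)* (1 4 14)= (1 4 6 5 11 10 7)(2 12 17 13 9)(3 14 15)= [0, 4, 12, 14, 6, 11, 5, 1, 8, 2, 7, 10, 17, 9, 15, 3, 16, 13]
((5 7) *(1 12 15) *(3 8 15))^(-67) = ((1 12 3 8 15)(5 7))^(-67) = (1 8 12 15 3)(5 7)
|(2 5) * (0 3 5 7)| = |(0 3 5 2 7)| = 5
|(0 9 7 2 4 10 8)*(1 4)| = |(0 9 7 2 1 4 10 8)| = 8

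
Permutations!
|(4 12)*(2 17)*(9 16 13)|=|(2 17)(4 12)(9 16 13)|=6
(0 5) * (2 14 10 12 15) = (0 5)(2 14 10 12 15) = [5, 1, 14, 3, 4, 0, 6, 7, 8, 9, 12, 11, 15, 13, 10, 2]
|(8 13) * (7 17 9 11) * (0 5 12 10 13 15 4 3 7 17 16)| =33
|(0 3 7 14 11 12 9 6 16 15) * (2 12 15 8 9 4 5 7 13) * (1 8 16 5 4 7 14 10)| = 15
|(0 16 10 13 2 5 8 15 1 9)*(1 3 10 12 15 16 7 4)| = |(0 7 4 1 9)(2 5 8 16 12 15 3 10 13)| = 45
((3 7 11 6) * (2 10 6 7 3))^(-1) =((2 10 6)(7 11))^(-1) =(2 6 10)(7 11)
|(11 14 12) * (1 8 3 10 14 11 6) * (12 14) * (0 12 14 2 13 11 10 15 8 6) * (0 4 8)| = |(0 12 4 8 3 15)(1 6)(2 13 11 10 14)| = 30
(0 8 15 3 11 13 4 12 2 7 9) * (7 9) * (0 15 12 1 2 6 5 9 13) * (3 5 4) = (0 8 12 6 4 1 2 13 3 11)(5 9 15) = [8, 2, 13, 11, 1, 9, 4, 7, 12, 15, 10, 0, 6, 3, 14, 5]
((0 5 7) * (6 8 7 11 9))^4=(0 6 5 8 11 7 9)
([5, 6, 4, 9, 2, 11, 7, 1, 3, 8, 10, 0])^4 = [5, 6, 2, 9, 4, 11, 7, 1, 3, 8, 10, 0]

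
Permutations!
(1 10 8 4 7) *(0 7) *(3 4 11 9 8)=(0 7 1 10 3 4)(8 11 9)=[7, 10, 2, 4, 0, 5, 6, 1, 11, 8, 3, 9]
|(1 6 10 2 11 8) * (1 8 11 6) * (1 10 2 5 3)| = 4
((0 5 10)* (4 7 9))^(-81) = ((0 5 10)(4 7 9))^(-81) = (10)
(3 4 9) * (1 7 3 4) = (1 7 3)(4 9) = [0, 7, 2, 1, 9, 5, 6, 3, 8, 4]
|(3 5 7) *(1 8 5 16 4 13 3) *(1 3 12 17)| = 10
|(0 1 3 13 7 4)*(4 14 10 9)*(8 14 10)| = |(0 1 3 13 7 10 9 4)(8 14)| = 8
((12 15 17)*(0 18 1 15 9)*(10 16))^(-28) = (18)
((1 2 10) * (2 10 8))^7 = ((1 10)(2 8))^7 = (1 10)(2 8)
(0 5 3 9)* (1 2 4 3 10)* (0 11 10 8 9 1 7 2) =(0 5 8 9 11 10 7 2 4 3 1) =[5, 0, 4, 1, 3, 8, 6, 2, 9, 11, 7, 10]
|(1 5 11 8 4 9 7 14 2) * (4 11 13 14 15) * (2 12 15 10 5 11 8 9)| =12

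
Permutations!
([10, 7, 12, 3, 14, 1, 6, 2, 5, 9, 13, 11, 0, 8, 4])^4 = (14)(0 5 12 8 2 13 7 10 1)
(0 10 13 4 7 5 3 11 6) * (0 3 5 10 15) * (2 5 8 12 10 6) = (0 15)(2 5 8 12 10 13 4 7 6 3 11) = [15, 1, 5, 11, 7, 8, 3, 6, 12, 9, 13, 2, 10, 4, 14, 0]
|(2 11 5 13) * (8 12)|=|(2 11 5 13)(8 12)|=4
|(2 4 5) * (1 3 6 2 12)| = 7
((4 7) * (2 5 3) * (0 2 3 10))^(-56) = ((0 2 5 10)(4 7))^(-56) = (10)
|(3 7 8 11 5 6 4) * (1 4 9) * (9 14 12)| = 11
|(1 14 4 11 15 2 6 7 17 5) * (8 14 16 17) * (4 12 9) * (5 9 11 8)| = 14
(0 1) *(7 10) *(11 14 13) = (0 1)(7 10)(11 14 13) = [1, 0, 2, 3, 4, 5, 6, 10, 8, 9, 7, 14, 12, 11, 13]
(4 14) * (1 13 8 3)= (1 13 8 3)(4 14)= [0, 13, 2, 1, 14, 5, 6, 7, 3, 9, 10, 11, 12, 8, 4]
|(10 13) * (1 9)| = |(1 9)(10 13)| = 2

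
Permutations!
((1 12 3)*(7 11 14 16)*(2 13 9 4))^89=(1 3 12)(2 13 9 4)(7 11 14 16)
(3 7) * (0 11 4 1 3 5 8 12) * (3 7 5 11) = (0 3 5 8 12)(1 7 11 4) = [3, 7, 2, 5, 1, 8, 6, 11, 12, 9, 10, 4, 0]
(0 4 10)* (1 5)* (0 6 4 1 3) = (0 1 5 3)(4 10 6) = [1, 5, 2, 0, 10, 3, 4, 7, 8, 9, 6]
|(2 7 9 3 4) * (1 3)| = 6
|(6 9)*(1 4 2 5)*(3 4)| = 10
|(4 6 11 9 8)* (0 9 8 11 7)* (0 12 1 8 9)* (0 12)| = 14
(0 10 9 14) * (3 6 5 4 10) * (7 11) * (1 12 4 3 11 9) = (0 11 7 9 14)(1 12 4 10)(3 6 5) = [11, 12, 2, 6, 10, 3, 5, 9, 8, 14, 1, 7, 4, 13, 0]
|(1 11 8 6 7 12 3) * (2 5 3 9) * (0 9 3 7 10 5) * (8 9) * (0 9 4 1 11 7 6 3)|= 24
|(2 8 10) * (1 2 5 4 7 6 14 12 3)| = |(1 2 8 10 5 4 7 6 14 12 3)| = 11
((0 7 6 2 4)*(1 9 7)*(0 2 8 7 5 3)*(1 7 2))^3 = (0 8 1 3 6 4 5 7 2 9)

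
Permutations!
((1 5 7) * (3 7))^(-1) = (1 7 3 5)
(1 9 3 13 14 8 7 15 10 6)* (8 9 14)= (1 14 9 3 13 8 7 15 10 6)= [0, 14, 2, 13, 4, 5, 1, 15, 7, 3, 6, 11, 12, 8, 9, 10]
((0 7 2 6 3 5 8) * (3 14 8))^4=((0 7 2 6 14 8)(3 5))^4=(0 14 2)(6 7 8)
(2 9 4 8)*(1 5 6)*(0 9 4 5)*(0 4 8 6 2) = (0 9 5 2 8)(1 4 6) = [9, 4, 8, 3, 6, 2, 1, 7, 0, 5]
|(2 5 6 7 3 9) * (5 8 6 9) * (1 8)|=8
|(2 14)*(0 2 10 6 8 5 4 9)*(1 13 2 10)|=28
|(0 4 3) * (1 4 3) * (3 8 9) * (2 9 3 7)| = |(0 8 3)(1 4)(2 9 7)| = 6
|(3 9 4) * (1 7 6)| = 3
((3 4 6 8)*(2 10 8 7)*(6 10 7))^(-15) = (2 7)(3 4 10 8)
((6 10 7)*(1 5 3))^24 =(10)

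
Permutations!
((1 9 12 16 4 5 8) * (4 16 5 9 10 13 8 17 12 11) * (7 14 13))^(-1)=(1 8 13 14 7 10)(4 11 9)(5 12 17)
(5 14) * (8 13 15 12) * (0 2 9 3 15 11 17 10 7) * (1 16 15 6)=(0 2 9 3 6 1 16 15 12 8 13 11 17 10 7)(5 14)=[2, 16, 9, 6, 4, 14, 1, 0, 13, 3, 7, 17, 8, 11, 5, 12, 15, 10]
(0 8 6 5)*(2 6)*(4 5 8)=(0 4 5)(2 6 8)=[4, 1, 6, 3, 5, 0, 8, 7, 2]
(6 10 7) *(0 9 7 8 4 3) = (0 9 7 6 10 8 4 3) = [9, 1, 2, 0, 3, 5, 10, 6, 4, 7, 8]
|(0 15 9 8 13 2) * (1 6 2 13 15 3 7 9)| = |(0 3 7 9 8 15 1 6 2)| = 9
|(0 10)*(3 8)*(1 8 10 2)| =|(0 2 1 8 3 10)| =6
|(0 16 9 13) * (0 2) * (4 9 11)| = 7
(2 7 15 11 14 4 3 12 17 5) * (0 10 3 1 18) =(0 10 3 12 17 5 2 7 15 11 14 4 1 18) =[10, 18, 7, 12, 1, 2, 6, 15, 8, 9, 3, 14, 17, 13, 4, 11, 16, 5, 0]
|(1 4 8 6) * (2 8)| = 5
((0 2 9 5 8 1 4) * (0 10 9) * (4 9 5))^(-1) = ((0 2)(1 9 4 10 5 8))^(-1) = (0 2)(1 8 5 10 4 9)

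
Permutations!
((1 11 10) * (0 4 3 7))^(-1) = ((0 4 3 7)(1 11 10))^(-1) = (0 7 3 4)(1 10 11)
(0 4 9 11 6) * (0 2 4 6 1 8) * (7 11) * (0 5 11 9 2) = [6, 8, 4, 3, 2, 11, 0, 9, 5, 7, 10, 1] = (0 6)(1 8 5 11)(2 4)(7 9)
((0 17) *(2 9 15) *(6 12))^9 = ((0 17)(2 9 15)(6 12))^9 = (0 17)(6 12)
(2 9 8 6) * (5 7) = [0, 1, 9, 3, 4, 7, 2, 5, 6, 8] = (2 9 8 6)(5 7)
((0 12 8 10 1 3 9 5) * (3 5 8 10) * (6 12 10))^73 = (0 10 1 5)(3 9 8)(6 12)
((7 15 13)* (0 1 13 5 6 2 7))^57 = (2 15 6 7 5)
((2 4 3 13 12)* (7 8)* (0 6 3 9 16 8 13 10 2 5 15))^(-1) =((0 6 3 10 2 4 9 16 8 7 13 12 5 15))^(-1) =(0 15 5 12 13 7 8 16 9 4 2 10 3 6)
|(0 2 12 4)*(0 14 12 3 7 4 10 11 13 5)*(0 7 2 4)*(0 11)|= |(0 4 14 12 10)(2 3)(5 7 11 13)|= 20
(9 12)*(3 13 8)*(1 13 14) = (1 13 8 3 14)(9 12) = [0, 13, 2, 14, 4, 5, 6, 7, 3, 12, 10, 11, 9, 8, 1]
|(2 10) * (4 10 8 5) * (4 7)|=6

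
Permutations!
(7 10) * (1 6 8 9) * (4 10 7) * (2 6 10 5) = (1 10 4 5 2 6 8 9) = [0, 10, 6, 3, 5, 2, 8, 7, 9, 1, 4]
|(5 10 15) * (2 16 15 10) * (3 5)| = |(2 16 15 3 5)| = 5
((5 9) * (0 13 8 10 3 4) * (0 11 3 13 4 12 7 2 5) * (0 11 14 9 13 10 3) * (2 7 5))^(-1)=(0 11 9 14 4)(3 8 13 5 12)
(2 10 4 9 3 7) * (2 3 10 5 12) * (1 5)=(1 5 12 2)(3 7)(4 9 10)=[0, 5, 1, 7, 9, 12, 6, 3, 8, 10, 4, 11, 2]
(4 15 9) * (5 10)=(4 15 9)(5 10)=[0, 1, 2, 3, 15, 10, 6, 7, 8, 4, 5, 11, 12, 13, 14, 9]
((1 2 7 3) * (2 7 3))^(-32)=((1 7 2 3))^(-32)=(7)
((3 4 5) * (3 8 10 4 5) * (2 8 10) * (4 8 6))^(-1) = ((2 6 4 3 5 10 8))^(-1) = (2 8 10 5 3 4 6)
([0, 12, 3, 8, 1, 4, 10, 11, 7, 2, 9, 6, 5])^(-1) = (1 4 5 12)(2 9 10 6 11 7 8 3)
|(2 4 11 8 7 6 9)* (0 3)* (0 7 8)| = 8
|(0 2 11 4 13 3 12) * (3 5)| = |(0 2 11 4 13 5 3 12)| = 8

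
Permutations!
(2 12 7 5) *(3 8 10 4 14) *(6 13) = [0, 1, 12, 8, 14, 2, 13, 5, 10, 9, 4, 11, 7, 6, 3] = (2 12 7 5)(3 8 10 4 14)(6 13)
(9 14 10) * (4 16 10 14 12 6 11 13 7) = (4 16 10 9 12 6 11 13 7) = [0, 1, 2, 3, 16, 5, 11, 4, 8, 12, 9, 13, 6, 7, 14, 15, 10]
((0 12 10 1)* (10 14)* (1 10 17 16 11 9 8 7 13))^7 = (0 8 17 1 9 14 13 11 12 7 16)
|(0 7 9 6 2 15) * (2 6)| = |(0 7 9 2 15)| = 5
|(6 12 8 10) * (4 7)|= 4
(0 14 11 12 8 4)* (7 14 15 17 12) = (0 15 17 12 8 4)(7 14 11) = [15, 1, 2, 3, 0, 5, 6, 14, 4, 9, 10, 7, 8, 13, 11, 17, 16, 12]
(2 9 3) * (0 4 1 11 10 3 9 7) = (0 4 1 11 10 3 2 7) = [4, 11, 7, 2, 1, 5, 6, 0, 8, 9, 3, 10]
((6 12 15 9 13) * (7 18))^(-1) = ((6 12 15 9 13)(7 18))^(-1) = (6 13 9 15 12)(7 18)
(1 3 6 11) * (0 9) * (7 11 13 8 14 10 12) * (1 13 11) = (0 9)(1 3 6 11 13 8 14 10 12 7) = [9, 3, 2, 6, 4, 5, 11, 1, 14, 0, 12, 13, 7, 8, 10]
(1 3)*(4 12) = (1 3)(4 12) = [0, 3, 2, 1, 12, 5, 6, 7, 8, 9, 10, 11, 4]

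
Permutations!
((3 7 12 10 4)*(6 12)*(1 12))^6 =(1 6 7 3 4 10 12)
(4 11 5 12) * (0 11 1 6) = (0 11 5 12 4 1 6) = [11, 6, 2, 3, 1, 12, 0, 7, 8, 9, 10, 5, 4]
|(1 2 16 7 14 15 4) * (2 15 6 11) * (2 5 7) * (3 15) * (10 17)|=|(1 3 15 4)(2 16)(5 7 14 6 11)(10 17)|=20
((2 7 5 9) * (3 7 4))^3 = (2 7)(3 9)(4 5)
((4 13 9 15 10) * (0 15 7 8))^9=(0 15 10 4 13 9 7 8)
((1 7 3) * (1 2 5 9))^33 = (1 2)(3 9)(5 7)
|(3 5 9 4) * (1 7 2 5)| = |(1 7 2 5 9 4 3)| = 7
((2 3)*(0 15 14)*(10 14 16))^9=(0 14 10 16 15)(2 3)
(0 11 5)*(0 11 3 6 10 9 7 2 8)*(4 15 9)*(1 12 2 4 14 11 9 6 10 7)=(0 3 10 14 11 5 9 1 12 2 8)(4 15 6 7)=[3, 12, 8, 10, 15, 9, 7, 4, 0, 1, 14, 5, 2, 13, 11, 6]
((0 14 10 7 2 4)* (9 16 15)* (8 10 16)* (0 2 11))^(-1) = (0 11 7 10 8 9 15 16 14)(2 4)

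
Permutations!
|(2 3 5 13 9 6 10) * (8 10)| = |(2 3 5 13 9 6 8 10)| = 8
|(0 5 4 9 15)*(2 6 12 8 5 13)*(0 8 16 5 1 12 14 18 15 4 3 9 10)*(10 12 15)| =42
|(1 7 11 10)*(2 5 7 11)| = 3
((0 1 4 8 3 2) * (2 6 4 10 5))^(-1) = ((0 1 10 5 2)(3 6 4 8))^(-1) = (0 2 5 10 1)(3 8 4 6)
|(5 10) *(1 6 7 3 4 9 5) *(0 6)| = 9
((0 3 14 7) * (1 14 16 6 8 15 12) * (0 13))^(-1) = ((0 3 16 6 8 15 12 1 14 7 13))^(-1) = (0 13 7 14 1 12 15 8 6 16 3)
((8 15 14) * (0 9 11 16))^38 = (0 11)(8 14 15)(9 16)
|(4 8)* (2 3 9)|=6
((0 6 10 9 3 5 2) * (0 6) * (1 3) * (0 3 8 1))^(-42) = ((0 3 5 2 6 10 9)(1 8))^(-42) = (10)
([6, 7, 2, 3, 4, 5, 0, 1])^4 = [0, 1, 2, 3, 4, 5, 6, 7]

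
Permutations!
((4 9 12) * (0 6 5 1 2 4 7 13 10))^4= (0 2 7 6 4 13 5 9 10 1 12)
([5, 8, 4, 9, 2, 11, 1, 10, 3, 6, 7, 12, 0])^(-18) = (0 11)(1 3 6 8 9)(5 12)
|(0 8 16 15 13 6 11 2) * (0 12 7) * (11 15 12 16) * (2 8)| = 30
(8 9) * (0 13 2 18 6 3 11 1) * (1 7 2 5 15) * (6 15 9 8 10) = [13, 0, 18, 11, 4, 9, 3, 2, 8, 10, 6, 7, 12, 5, 14, 1, 16, 17, 15] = (0 13 5 9 10 6 3 11 7 2 18 15 1)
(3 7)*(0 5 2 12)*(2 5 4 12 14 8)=(0 4 12)(2 14 8)(3 7)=[4, 1, 14, 7, 12, 5, 6, 3, 2, 9, 10, 11, 0, 13, 8]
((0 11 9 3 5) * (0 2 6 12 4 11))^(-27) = (2 9 12 5 11 6 3 4)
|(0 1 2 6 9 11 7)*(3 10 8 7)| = 10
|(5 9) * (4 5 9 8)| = 3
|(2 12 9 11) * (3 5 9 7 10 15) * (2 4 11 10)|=30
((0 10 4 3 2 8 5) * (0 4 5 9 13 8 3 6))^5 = (2 3)(8 13 9)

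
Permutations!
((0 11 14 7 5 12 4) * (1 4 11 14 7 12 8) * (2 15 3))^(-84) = (15)(0 8 11)(1 7 14)(4 5 12)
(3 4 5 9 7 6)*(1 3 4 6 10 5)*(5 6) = [0, 3, 2, 5, 1, 9, 4, 10, 8, 7, 6] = (1 3 5 9 7 10 6 4)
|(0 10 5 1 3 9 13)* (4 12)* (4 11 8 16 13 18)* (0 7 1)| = |(0 10 5)(1 3 9 18 4 12 11 8 16 13 7)| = 33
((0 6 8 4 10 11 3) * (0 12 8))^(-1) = (0 6)(3 11 10 4 8 12)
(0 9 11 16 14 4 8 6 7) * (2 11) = (0 9 2 11 16 14 4 8 6 7) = [9, 1, 11, 3, 8, 5, 7, 0, 6, 2, 10, 16, 12, 13, 4, 15, 14]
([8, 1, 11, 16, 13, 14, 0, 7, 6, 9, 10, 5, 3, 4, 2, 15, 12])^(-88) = (0 6 8)(3 12 16)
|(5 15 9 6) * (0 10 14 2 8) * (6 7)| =5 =|(0 10 14 2 8)(5 15 9 7 6)|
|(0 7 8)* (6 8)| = |(0 7 6 8)| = 4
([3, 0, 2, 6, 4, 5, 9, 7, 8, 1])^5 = [0, 1, 2, 3, 4, 5, 6, 7, 8, 9]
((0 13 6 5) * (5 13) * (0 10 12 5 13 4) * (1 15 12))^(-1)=((0 13 6 4)(1 15 12 5 10))^(-1)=(0 4 6 13)(1 10 5 12 15)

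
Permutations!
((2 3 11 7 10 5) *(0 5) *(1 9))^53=(0 11 5 7 2 10 3)(1 9)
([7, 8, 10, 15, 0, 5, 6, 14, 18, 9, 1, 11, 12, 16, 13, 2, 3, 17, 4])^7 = (0 2 7 10 14 1 13 8 16 18 3 4 15)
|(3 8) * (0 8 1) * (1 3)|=|(0 8 1)|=3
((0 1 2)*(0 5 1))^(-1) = ((1 2 5))^(-1) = (1 5 2)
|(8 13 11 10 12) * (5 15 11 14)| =8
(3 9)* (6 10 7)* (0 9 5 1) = (0 9 3 5 1)(6 10 7) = [9, 0, 2, 5, 4, 1, 10, 6, 8, 3, 7]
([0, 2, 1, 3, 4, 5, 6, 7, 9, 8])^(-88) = (9)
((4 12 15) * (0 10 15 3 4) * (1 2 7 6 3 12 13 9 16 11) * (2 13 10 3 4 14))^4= (0 7 15 2 10 14 4 3 6)(1 11 16 9 13)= ((0 3 14 2 7 6 4 10 15)(1 13 9 16 11))^4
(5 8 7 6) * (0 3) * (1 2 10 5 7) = (0 3)(1 2 10 5 8)(6 7) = [3, 2, 10, 0, 4, 8, 7, 6, 1, 9, 5]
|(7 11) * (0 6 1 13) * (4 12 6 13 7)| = 6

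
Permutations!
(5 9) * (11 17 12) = (5 9)(11 17 12) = [0, 1, 2, 3, 4, 9, 6, 7, 8, 5, 10, 17, 11, 13, 14, 15, 16, 12]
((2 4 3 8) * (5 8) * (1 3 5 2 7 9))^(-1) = (1 9 7 8 5 4 2 3)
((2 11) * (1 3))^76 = (11)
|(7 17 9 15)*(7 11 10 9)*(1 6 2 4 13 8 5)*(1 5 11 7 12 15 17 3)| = 14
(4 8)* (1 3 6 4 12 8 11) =(1 3 6 4 11)(8 12) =[0, 3, 2, 6, 11, 5, 4, 7, 12, 9, 10, 1, 8]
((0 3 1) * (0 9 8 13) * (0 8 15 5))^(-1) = ((0 3 1 9 15 5)(8 13))^(-1) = (0 5 15 9 1 3)(8 13)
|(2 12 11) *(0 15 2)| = 5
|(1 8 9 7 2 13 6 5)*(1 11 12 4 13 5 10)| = |(1 8 9 7 2 5 11 12 4 13 6 10)| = 12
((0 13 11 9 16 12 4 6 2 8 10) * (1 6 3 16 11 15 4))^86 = ((0 13 15 4 3 16 12 1 6 2 8 10)(9 11))^86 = (0 15 3 12 6 8)(1 2 10 13 4 16)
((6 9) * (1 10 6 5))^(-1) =(1 5 9 6 10)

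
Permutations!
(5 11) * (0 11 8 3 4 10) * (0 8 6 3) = (0 11 5 6 3 4 10 8) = [11, 1, 2, 4, 10, 6, 3, 7, 0, 9, 8, 5]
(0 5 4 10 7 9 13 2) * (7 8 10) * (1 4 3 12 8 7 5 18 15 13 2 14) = [18, 4, 0, 12, 5, 3, 6, 9, 10, 2, 7, 11, 8, 14, 1, 13, 16, 17, 15] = (0 18 15 13 14 1 4 5 3 12 8 10 7 9 2)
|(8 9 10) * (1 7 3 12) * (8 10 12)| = 6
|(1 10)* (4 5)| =|(1 10)(4 5)| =2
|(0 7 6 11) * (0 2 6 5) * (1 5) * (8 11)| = 4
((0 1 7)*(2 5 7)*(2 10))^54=(10)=((0 1 10 2 5 7))^54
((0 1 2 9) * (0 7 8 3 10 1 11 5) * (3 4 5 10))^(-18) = (0 10 2 7 4)(1 9 8 5 11)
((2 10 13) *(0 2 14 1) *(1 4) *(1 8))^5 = (0 4 10 1 14 2 8 13)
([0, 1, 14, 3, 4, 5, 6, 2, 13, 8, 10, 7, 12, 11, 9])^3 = [0, 1, 8, 3, 4, 5, 6, 9, 7, 11, 10, 14, 12, 2, 13]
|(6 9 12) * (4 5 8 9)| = |(4 5 8 9 12 6)| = 6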